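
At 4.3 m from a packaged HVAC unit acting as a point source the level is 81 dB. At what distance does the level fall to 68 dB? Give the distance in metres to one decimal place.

For a point source L₁ − L₂ = 20·log₁₀(r₂/r₁), so r₂ = r₁·10^((L₁−L₂)/20).
r₂ = 4.3·10^((81−68)/20) = 4.3·10^(13.0/20) = 19.21 m.

19.2 m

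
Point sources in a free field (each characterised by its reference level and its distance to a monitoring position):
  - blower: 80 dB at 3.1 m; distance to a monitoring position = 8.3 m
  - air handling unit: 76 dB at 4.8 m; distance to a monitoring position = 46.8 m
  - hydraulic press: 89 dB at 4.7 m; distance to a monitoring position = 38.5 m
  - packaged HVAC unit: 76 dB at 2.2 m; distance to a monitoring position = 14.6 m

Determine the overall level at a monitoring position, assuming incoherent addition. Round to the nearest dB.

74 dB

Apply inverse-square spreading to bring every level to the receiver, then sum 10^(L/10).
blower: 80 − 20·log₁₀(8.3/3.1) = 80 − 8.55 = 71.45 dB.
air handling unit: 76 − 20·log₁₀(46.8/4.8) = 76 − 19.78 = 56.22 dB.
hydraulic press: 89 − 20·log₁₀(38.5/4.7) = 89 − 18.27 = 70.73 dB.
packaged HVAC unit: 76 − 20·log₁₀(14.6/2.2) = 76 − 16.44 = 59.56 dB.
Σ 10^(L/10) = 2.711e+07 → L_total = 10·log₁₀(2.711e+07) = 74.33 dB.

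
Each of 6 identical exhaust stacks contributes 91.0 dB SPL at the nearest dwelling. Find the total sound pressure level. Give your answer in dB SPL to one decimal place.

98.8 dB SPL

With 6 equal, uncorrelated contributions the intensity is 6× that of one unit, giving a rise of 10·log₁₀ 6.
L_total = 91.0 + 10·log₁₀(6) = 91.0 + 7.782 = 98.78 dB SPL.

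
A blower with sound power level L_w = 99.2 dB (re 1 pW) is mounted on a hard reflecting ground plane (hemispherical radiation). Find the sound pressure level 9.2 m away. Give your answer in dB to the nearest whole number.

72 dB

L_p = L_w − 10·log₁₀(2π·r²) with r = 9.2 m.
2π·r² = 531.8 m², 10·log₁₀ of that is 27.258 dB.
L_p = 99.2 − 27.258 = 71.94 dB.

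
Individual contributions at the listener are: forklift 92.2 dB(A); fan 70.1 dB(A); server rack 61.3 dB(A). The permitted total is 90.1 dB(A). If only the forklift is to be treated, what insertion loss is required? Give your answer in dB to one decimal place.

2.1 dB

The untreated sources together contribute 10^(70.1/10) + 10^(61.3/10) = 1.158e+07, i.e. 70.64 dB(A).
To meet 90.1 dB(A) overall, the treated forklift may contribute at most 10^(90.1/10) − 1.158e+07 = 1.012e+09, i.e. 90.05 dB(A).
So the forklift must be reduced from 92.2 to 90.05 dB(A): IL = 2.15 dB.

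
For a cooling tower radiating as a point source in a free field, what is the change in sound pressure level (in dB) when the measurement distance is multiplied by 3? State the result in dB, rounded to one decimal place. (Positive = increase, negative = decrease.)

-9.5 dB

Point-source spreading: ΔL = −20·log₁₀(r₂/r₁).
ΔL = −20·log₁₀(3) = -9.54 dB.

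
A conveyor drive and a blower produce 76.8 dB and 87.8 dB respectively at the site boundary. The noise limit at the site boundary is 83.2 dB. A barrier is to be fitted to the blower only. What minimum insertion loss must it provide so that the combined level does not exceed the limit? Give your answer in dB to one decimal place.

5.7 dB

Fixed contribution from the other source: Σ 10^(L/10) = 10^(76.8/10) = 4.786e+07 (76.80 dB).
The limit corresponds to 10^(83.2/10) = 2.089e+08; subtracting the fixed part leaves 1.611e+08 for the blower, i.e. 82.07 dB.
Required insertion loss = 87.8 − 82.07 = 5.73 dB.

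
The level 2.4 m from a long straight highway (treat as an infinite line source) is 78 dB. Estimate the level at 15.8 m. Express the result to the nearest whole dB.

70 dB

Line-source attenuation: ΔL = 10·log₁₀(r₂/r₁) = 10·log₁₀(15.8/2.4) = 8.184 dB.
L₂ = 78 − 10·log₁₀(15.8/2.4) = 78 − 8.184 = 69.82 dB.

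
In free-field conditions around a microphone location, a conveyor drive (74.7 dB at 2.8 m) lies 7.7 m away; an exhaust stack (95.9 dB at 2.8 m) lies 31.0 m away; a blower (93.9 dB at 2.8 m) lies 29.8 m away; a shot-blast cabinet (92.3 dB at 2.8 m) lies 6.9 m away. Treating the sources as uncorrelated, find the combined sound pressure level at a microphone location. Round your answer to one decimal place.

Apply inverse-square spreading to bring every level to the receiver, then sum 10^(L/10).
conveyor drive: 74.7 − 20·log₁₀(7.7/2.8) = 74.7 − 8.79 = 65.91 dB.
exhaust stack: 95.9 − 20·log₁₀(31.0/2.8) = 95.9 − 20.88 = 75.02 dB.
blower: 93.9 − 20·log₁₀(29.8/2.8) = 93.9 − 20.54 = 73.36 dB.
shot-blast cabinet: 92.3 − 20·log₁₀(6.9/2.8) = 92.3 − 7.83 = 84.47 dB.
Σ 10^(L/10) = 3.370e+08 → L_total = 10·log₁₀(3.370e+08) = 85.28 dB.

85.3 dB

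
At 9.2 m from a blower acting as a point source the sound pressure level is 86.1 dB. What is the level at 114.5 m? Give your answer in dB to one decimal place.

64.2 dB

Point-source attenuation: ΔL = 20·log₁₀(r₂/r₁) = 20·log₁₀(114.5/9.2) = 21.900 dB.
L₂ = 86.1 − 20·log₁₀(114.5/9.2) = 86.1 − 21.900 = 64.20 dB.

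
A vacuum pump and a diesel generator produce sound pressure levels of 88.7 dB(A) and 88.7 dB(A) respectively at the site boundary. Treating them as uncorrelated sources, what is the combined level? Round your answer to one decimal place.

Incoherent sources combine by intensity addition: L_total = 10·log₁₀(Σ 10^(L_i/10)).
Σ 10^(L/10) = 10^(88.7/10) + 10^(88.7/10) = 1.483e+09.
L_total = 10·log₁₀(1.483e+09) = 91.71 dB(A).

91.7 dB(A)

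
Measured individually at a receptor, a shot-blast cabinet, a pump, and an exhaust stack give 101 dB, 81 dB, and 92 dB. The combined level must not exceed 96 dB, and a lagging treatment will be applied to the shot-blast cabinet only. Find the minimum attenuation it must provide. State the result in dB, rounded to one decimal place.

7.4 dB

Everything except the shot-blast cabinet sums to 10^(81/10) + 10^(92/10) = 1.711e+09 in linear terms, 92.33 dB.
To meet 96 dB overall, the treated shot-blast cabinet may contribute at most 10^(96/10) − 1.711e+09 = 2.270e+09, i.e. 93.56 dB.
Required insertion loss = 101 − 93.56 = 7.44 dB.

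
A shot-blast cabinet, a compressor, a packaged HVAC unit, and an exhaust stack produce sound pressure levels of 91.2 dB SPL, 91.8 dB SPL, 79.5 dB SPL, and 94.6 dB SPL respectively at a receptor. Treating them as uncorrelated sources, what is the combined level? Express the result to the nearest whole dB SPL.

98 dB SPL

For uncorrelated sources the intensities add, so convert each level to linear form, sum, and take 10·log₁₀ of the total.
Σ 10^(L/10) = 10^(91.2/10) + 10^(91.8/10) + 10^(79.5/10) + 10^(94.6/10) = 5.805e+09.
L_total = 10·log₁₀(5.805e+09) = 97.64 dB SPL.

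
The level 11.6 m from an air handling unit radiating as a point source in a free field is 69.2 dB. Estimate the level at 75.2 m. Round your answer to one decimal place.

53.0 dB

For a point source, L₂ = L₁ − 20·log₁₀(r₂/r₁).
L₂ = 69.2 − 20·log₁₀(75.2/11.6) = 69.2 − 16.235 = 52.96 dB.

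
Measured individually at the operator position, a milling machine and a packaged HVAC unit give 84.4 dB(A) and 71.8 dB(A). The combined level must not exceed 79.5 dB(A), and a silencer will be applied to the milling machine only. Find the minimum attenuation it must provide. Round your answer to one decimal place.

The untreated sources together contribute 10^(71.8/10) = 1.514e+07, i.e. 71.80 dB(A).
To meet 79.5 dB(A) overall, the treated milling machine may contribute at most 10^(79.5/10) − 1.514e+07 = 7.399e+07, i.e. 78.69 dB(A).
Required insertion loss = 84.4 − 78.69 = 5.71 dB.

5.7 dB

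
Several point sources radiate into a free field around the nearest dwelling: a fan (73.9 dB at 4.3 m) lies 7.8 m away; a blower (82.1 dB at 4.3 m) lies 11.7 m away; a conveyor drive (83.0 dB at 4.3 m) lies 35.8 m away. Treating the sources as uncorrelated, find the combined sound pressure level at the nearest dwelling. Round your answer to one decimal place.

First find each source's level at the receiver (point-source: −20·log₁₀(r/r_ref)), then combine on an intensity basis.
fan: 73.9 − 20·log₁₀(7.8/4.3) = 73.9 − 5.17 = 68.73 dB.
blower: 82.1 − 20·log₁₀(11.7/4.3) = 82.1 − 8.69 = 73.41 dB.
conveyor drive: 83.0 − 20·log₁₀(35.8/4.3) = 83.0 − 18.41 = 64.59 dB.
Σ 10^(L/10) = 3.224e+07 → L_total = 10·log₁₀(3.224e+07) = 75.08 dB.

75.1 dB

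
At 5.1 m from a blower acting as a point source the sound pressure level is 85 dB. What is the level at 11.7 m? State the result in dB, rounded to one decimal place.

77.8 dB

For a point source, L₂ = L₁ − 20·log₁₀(r₂/r₁).
L₂ = 85 − 20·log₁₀(11.7/5.1) = 85 − 7.212 = 77.79 dB.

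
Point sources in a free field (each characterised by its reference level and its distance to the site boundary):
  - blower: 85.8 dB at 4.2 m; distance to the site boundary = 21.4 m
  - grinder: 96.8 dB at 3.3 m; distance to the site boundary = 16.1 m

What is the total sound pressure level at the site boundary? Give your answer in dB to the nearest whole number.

83 dB

Propagate each source to the receiver with L = L_ref − 20·log₁₀(r/r_ref), then add intensities.
blower: 85.8 − 20·log₁₀(21.4/4.2) = 85.8 − 14.14 = 71.66 dB.
grinder: 96.8 − 20·log₁₀(16.1/3.3) = 96.8 − 13.77 = 83.03 dB.
Σ 10^(L/10) = 2.157e+08 → L_total = 10·log₁₀(2.157e+08) = 83.34 dB.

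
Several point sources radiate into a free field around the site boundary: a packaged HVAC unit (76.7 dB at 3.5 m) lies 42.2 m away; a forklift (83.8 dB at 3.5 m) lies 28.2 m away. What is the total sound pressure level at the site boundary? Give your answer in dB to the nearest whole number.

66 dB

Apply inverse-square spreading to bring every level to the receiver, then sum 10^(L/10).
packaged HVAC unit: 76.7 − 20·log₁₀(42.2/3.5) = 76.7 − 21.62 = 55.08 dB.
forklift: 83.8 − 20·log₁₀(28.2/3.5) = 83.8 − 18.12 = 65.68 dB.
Σ 10^(L/10) = 4.017e+06 → L_total = 10·log₁₀(4.017e+06) = 66.04 dB.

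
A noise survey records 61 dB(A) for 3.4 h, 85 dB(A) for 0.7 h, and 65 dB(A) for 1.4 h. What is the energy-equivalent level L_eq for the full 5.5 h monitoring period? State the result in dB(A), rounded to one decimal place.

L_eq = 10·log₁₀[(1/T)·Σ tᵢ·10^(Lᵢ/10)] with T = 5.5 h.
Σ tᵢ·10^(Lᵢ/10) = 3.4·10^(61/10) + 0.7·10^(85/10) + 1.4·10^(65/10) = 2.301e+08.
L_eq = 10·log₁₀(2.301e+08/5.5) = 76.21 dB(A).

76.2 dB(A)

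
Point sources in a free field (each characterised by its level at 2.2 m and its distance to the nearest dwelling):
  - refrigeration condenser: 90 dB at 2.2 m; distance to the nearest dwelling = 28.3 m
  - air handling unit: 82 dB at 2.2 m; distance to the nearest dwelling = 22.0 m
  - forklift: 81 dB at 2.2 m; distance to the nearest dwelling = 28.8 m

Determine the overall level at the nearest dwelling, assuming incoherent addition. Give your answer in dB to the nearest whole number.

69 dB

First find each source's level at the receiver (point-source: −20·log₁₀(r/r_ref)), then combine on an intensity basis.
refrigeration condenser: 90 − 20·log₁₀(28.3/2.2) = 90 − 22.19 = 67.81 dB.
air handling unit: 82 − 20·log₁₀(22.0/2.2) = 82 − 20.00 = 62.00 dB.
forklift: 81 − 20·log₁₀(28.8/2.2) = 81 − 22.34 = 58.66 dB.
Σ 10^(L/10) = 8.363e+06 → L_total = 10·log₁₀(8.363e+06) = 69.22 dB.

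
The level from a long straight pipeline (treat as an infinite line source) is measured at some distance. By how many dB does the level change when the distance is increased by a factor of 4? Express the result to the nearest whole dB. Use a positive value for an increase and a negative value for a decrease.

-6 dB

A line source loses 3 dB per doubling of distance; generally ΔL = −10·log₁₀(r₂/r₁).
ΔL = −10·log₁₀(4) = -6.02 dB.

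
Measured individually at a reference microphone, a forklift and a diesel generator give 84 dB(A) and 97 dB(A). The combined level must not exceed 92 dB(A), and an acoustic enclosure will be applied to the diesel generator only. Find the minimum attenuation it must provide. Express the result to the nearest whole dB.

Everything except the diesel generator sums to 10^(84/10) = 2.512e+08 in linear terms, 84.00 dB(A).
To meet 92 dB(A) overall, the treated diesel generator may contribute at most 10^(92/10) − 2.512e+08 = 1.334e+09, i.e. 91.25 dB(A).
Required insertion loss = 97 − 91.25 = 5.75 dB.

6 dB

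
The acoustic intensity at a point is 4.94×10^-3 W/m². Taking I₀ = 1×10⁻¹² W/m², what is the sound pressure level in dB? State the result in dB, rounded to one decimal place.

96.9 dB

I/I₀ = 4.94×10^-3/10⁻¹² = 4.94×10^9, and L = 10·log₁₀(I/I₀).
L = 10·(0.6937 + 9) = 96.94 dB.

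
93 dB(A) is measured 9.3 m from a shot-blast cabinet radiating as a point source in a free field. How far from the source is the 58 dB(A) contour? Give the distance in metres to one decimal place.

523.0 m

Point-source spreading drops the level by 20·log₁₀(r₂/r₁); inverting, r₂/r₁ = 10^(ΔL/20).
r₂ = 9.3·10^((93−58)/20) = 9.3·10^(35.0/20) = 522.98 m.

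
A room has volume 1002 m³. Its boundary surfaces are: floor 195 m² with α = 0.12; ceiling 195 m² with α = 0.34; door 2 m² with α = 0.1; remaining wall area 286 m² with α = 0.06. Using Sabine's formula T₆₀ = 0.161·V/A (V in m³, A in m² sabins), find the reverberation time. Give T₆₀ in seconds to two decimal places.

Summing Sᵢαᵢ: 195·0.12 + 195·0.34 + 2·0.1 + 286·0.06 = 107.06 m².
T₆₀ = 0.161·V/A = 0.161·1002/107.06 = 1.507 s.

1.51 s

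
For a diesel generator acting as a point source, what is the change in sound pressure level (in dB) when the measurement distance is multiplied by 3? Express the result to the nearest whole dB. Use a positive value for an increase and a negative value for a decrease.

-10 dB

A point source loses 6 dB per doubling of distance; generally ΔL = −20·log₁₀(r₂/r₁).
ΔL = −20·log₁₀(3) = -9.54 dB.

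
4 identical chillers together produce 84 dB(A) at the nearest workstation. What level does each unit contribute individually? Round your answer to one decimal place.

4 equal contributions raise the level by 10·log₁₀ 4 = 6.021 dB, so each unit alone gives 84 − 6.021.

78.0 dB(A)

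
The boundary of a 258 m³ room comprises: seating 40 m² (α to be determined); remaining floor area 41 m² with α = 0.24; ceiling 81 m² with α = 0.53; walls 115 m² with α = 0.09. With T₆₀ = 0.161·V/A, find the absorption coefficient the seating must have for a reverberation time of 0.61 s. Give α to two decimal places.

Required total absorption A = 0.161·258/0.61 = 68.10 m².
Absorption from the other surfaces = 41·0.24 + 81·0.53 + 115·0.09 = 63.12 m², so the seating must supply 4.98 m² over 40 m².
α = 4.98/40 = 0.124.

0.12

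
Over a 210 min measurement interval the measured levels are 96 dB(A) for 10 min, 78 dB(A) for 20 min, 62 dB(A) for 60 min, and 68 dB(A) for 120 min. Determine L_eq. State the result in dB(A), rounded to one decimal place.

Weight each interval's intensity by its duration and average over T = 210 min:
Σ tᵢ·10^(Lᵢ/10) = 10·10^(96/10) + 20·10^(78/10) + 60·10^(62/10) + 120·10^(68/10) = 4.192e+10.
L_eq = 10·log₁₀(4.192e+10/210) = 83.00 dB(A).

83.0 dB(A)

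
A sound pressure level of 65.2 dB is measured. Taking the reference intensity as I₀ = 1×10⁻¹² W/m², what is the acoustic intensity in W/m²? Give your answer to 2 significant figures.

3.3e-06 W/m²

I = I₀·10^(L/10) = 10⁻¹² × 10^(65.2/10) = 10^(-5.480).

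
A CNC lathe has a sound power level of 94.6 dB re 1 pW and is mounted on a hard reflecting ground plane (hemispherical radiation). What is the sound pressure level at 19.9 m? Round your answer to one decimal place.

60.6 dB

The power spreads over a hemisphere of area 2π·r², so L_p = L_w − 10·log₁₀(2π·r²).
2π·r² = 2488 m², 10·log₁₀ of that is 33.959 dB.
L_p = 94.6 − 33.959 = 60.64 dB.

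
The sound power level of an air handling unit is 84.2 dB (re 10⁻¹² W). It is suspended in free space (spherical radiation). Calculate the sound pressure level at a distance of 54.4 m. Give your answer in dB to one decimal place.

Free-field spherical radiation: L_p = L_w − 10·log₁₀(4π·r²), r = 54.4 m.
4π·r² = 3.719e+04 m², 10·log₁₀ of that is 45.704 dB.
L_p = 84.2 − 45.704 = 38.50 dB.

38.5 dB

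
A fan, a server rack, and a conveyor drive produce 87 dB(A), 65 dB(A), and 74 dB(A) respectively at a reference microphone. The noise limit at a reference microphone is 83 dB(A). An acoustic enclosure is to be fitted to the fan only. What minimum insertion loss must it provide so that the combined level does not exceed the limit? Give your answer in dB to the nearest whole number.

5 dB

The untreated sources together contribute 10^(65/10) + 10^(74/10) = 2.828e+07, i.e. 74.51 dB(A).
The limit corresponds to 10^(83/10) = 1.995e+08; subtracting the fixed part leaves 1.712e+08 for the fan, i.e. 82.34 dB(A).
So the fan must be reduced from 87 to 82.34 dB(A): IL = 4.66 dB.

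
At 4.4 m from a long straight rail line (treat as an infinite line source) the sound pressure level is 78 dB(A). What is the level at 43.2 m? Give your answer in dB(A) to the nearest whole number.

Line-source attenuation: ΔL = 10·log₁₀(r₂/r₁) = 10·log₁₀(43.2/4.4) = 9.920 dB.
L₂ = 78 − 10·log₁₀(43.2/4.4) = 78 − 9.920 = 68.08 dB(A).

68 dB(A)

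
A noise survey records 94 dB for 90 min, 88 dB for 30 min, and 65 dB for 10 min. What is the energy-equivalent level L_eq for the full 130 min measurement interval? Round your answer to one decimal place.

92.8 dB

L_eq = 10·log₁₀[(1/T)·Σ tᵢ·10^(Lᵢ/10)] with T = 130 min.
Σ tᵢ·10^(Lᵢ/10) = 90·10^(94/10) + 30·10^(88/10) + 10·10^(65/10) = 2.450e+11.
L_eq = 10·log₁₀(2.450e+11/130) = 92.75 dB.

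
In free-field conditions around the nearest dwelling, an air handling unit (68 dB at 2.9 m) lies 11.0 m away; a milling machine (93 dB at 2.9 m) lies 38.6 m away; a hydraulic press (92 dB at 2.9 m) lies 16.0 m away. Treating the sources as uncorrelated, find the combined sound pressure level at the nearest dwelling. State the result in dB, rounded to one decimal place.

First find each source's level at the receiver (point-source: −20·log₁₀(r/r_ref)), then combine on an intensity basis.
air handling unit: 68 − 20·log₁₀(11.0/2.9) = 68 − 11.58 = 56.42 dB.
milling machine: 93 − 20·log₁₀(38.6/2.9) = 93 − 22.48 = 70.52 dB.
hydraulic press: 92 − 20·log₁₀(16.0/2.9) = 92 − 14.83 = 77.17 dB.
Σ 10^(L/10) = 6.377e+07 → L_total = 10·log₁₀(6.377e+07) = 78.05 dB.

78.0 dB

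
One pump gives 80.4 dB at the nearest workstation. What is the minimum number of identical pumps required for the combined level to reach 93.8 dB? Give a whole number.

N identical sources give L₁ + 10·log₁₀ N, so require 10·log₁₀ N ≥ 93.8 − 80.4 = 13.4 dB.
N ≥ 10^(13.4/10) = 21.878, so N = 22.

22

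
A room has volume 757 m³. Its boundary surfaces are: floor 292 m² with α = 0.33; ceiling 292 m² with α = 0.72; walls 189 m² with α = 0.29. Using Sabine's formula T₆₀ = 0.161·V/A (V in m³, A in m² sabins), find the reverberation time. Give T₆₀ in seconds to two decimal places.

0.34 s

A = Σ Sᵢαᵢ = 292·0.33 + 292·0.72 + 189·0.29 = 361.41 m².
T₆₀ = 0.161 × 757 / 361.41 = 0.337 s.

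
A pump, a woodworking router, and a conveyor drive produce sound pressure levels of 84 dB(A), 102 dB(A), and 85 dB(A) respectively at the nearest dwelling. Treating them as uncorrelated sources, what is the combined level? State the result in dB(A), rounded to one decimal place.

102.2 dB(A)

Incoherent sources combine by intensity addition: L_total = 10·log₁₀(Σ 10^(L_i/10)).
Σ 10^(L/10) = 10^(84/10) + 10^(102/10) + 10^(85/10) = 1.642e+10.
L_total = 10·log₁₀(1.642e+10) = 102.15 dB(A).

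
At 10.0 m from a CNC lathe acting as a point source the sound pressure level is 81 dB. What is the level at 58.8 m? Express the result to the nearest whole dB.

66 dB

Point-source attenuation: ΔL = 20·log₁₀(r₂/r₁) = 20·log₁₀(58.8/10.0) = 15.388 dB.
L₂ = 81 − 20·log₁₀(58.8/10.0) = 81 − 15.388 = 65.61 dB.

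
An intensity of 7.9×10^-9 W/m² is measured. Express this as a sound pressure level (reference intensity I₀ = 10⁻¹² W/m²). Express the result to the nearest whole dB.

L = 10·log₁₀(I/I₀) = 10·log₁₀(7.9×10^-9/10⁻¹²) = 10·log₁₀(7.9×10^3).
L = 10·(0.8976 + 3) = 38.98 dB.

39 dB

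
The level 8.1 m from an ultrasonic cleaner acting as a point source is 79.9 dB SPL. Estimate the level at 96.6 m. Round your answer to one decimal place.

58.4 dB SPL

For a point source, L₂ = L₁ − 20·log₁₀(r₂/r₁).
L₂ = 79.9 − 20·log₁₀(96.6/8.1) = 79.9 − 21.530 = 58.37 dB SPL.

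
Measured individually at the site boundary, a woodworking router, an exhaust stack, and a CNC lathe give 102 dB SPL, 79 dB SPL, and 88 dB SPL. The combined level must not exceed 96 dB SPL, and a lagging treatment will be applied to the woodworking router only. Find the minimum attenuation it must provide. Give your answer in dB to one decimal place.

6.9 dB

Fixed contribution from the other sources: Σ 10^(L/10) = 10^(79/10) + 10^(88/10) = 7.104e+08 (88.51 dB SPL).
The limit corresponds to 10^(96/10) = 3.981e+09; subtracting the fixed part leaves 3.271e+09 for the woodworking router, i.e. 95.15 dB SPL.
So the woodworking router must be reduced from 102 to 95.15 dB SPL: IL = 6.85 dB.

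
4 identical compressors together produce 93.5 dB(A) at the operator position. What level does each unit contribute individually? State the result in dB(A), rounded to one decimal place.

For N identical incoherent sources L_total = L₁ + 10·log₁₀ N, so L₁ = 93.5 − 10·log₁₀(4) = 93.5 − 6.021.

87.5 dB(A)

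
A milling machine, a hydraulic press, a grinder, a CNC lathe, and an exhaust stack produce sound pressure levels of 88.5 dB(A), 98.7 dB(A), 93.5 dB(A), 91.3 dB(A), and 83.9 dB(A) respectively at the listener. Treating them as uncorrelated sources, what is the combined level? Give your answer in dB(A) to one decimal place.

Incoherent sources combine by intensity addition: L_total = 10·log₁₀(Σ 10^(L_i/10)).
Σ 10^(L/10) = 10^(88.5/10) + 10^(98.7/10) + 10^(93.5/10) + 10^(91.3/10) + 10^(83.9/10) = 1.195e+10.
L_total = 10·log₁₀(1.195e+10) = 100.78 dB(A).

100.8 dB(A)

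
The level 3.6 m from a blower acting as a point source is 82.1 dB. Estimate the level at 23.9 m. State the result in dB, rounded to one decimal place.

For a point source, L₂ = L₁ − 20·log₁₀(r₂/r₁).
L₂ = 82.1 − 20·log₁₀(23.9/3.6) = 82.1 − 16.442 = 65.66 dB.

65.7 dB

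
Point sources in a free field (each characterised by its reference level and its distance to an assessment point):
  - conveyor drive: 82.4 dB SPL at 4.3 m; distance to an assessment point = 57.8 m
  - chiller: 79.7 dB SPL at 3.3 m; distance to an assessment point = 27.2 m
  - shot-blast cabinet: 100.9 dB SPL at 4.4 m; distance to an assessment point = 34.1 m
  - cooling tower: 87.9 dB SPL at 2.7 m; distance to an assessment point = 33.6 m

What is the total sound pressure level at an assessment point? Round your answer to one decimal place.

First find each source's level at the receiver (point-source: −20·log₁₀(r/r_ref)), then combine on an intensity basis.
conveyor drive: 82.4 − 20·log₁₀(57.8/4.3) = 82.4 − 22.57 = 59.83 dB SPL.
chiller: 79.7 − 20·log₁₀(27.2/3.3) = 79.7 − 18.32 = 61.38 dB SPL.
shot-blast cabinet: 100.9 − 20·log₁₀(34.1/4.4) = 100.9 − 17.79 = 83.11 dB SPL.
cooling tower: 87.9 − 20·log₁₀(33.6/2.7) = 87.9 − 21.90 = 66.00 dB SPL.
Σ 10^(L/10) = 2.111e+08 → L_total = 10·log₁₀(2.111e+08) = 83.25 dB SPL.

83.2 dB SPL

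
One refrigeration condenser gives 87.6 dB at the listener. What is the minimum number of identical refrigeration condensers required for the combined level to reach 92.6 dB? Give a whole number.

Need L₁ + 10·log₁₀ N ≥ 92.6, i.e. log₁₀ N ≥ 0.50.
N ≥ 10^(5.0/10) = 3.162, so N = 4.

4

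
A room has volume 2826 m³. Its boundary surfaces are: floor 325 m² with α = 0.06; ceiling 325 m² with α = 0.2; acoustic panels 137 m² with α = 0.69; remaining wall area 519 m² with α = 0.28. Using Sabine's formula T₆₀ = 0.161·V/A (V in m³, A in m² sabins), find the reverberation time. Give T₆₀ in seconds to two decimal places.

Summing Sᵢαᵢ: 325·0.06 + 325·0.2 + 137·0.69 + 519·0.28 = 324.35 m².
T₆₀ = 0.161·V/A = 0.161·2826/324.35 = 1.403 s.

1.40 s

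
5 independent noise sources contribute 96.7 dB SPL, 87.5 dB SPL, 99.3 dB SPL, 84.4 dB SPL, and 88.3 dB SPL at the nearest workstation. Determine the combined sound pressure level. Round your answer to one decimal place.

101.7 dB SPL

Incoherent sources combine by intensity addition: L_total = 10·log₁₀(Σ 10^(L_i/10)).
Σ 10^(L/10) = 10^(96.7/10) + 10^(87.5/10) + 10^(99.3/10) + 10^(84.4/10) + 10^(88.3/10) = 1.470e+10.
L_total = 10·log₁₀(1.470e+10) = 101.67 dB SPL.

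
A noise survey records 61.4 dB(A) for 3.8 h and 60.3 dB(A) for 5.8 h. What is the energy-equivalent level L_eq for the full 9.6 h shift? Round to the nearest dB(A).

The energy average is taken in the linear domain: L_eq = 10·log₁₀[(Σ tᵢ·10^(Lᵢ/10))/T], T = 9.6 h.
Σ tᵢ·10^(Lᵢ/10) = 3.8·10^(61.4/10) + 5.8·10^(60.3/10) = 1.146e+07.
L_eq = 10·log₁₀(1.146e+07/9.6) = 60.77 dB(A).

61 dB(A)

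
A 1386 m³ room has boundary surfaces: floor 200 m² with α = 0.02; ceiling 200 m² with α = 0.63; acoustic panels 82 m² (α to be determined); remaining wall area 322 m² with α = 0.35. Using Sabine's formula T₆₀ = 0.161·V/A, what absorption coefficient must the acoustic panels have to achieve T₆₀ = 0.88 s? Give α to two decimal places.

A = 0.161·V/T₆₀ = 0.161·1386/0.88 = 253.58 m² sabins.
Absorption from the other surfaces = 200·0.02 + 200·0.63 + 322·0.35 = 242.70 m², so the acoustic panels must supply 10.88 m² over 82 m².
α = 10.88/82 = 0.133.

0.13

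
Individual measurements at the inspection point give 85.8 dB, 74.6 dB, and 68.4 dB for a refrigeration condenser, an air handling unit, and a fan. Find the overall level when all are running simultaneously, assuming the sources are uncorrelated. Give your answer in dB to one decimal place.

86.2 dB

For uncorrelated sources the intensities add, so convert each level to linear form, sum, and take 10·log₁₀ of the total.
Σ 10^(L/10) = 10^(85.8/10) + 10^(74.6/10) + 10^(68.4/10) = 4.159e+08.
L_total = 10·log₁₀(4.159e+08) = 86.19 dB.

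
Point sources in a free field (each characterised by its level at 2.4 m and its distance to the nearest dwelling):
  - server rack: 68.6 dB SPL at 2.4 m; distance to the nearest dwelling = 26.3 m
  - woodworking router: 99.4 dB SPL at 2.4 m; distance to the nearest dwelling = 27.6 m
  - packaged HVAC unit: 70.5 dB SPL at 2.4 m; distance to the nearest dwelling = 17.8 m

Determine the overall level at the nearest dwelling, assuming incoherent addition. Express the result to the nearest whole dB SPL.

Propagate each source to the receiver with L = L_ref − 20·log₁₀(r/r_ref), then add intensities.
server rack: 68.6 − 20·log₁₀(26.3/2.4) = 68.6 − 20.79 = 47.81 dB SPL.
woodworking router: 99.4 − 20·log₁₀(27.6/2.4) = 99.4 − 21.21 = 78.19 dB SPL.
packaged HVAC unit: 70.5 − 20·log₁₀(17.8/2.4) = 70.5 − 17.40 = 53.10 dB SPL.
Σ 10^(L/10) = 6.612e+07 → L_total = 10·log₁₀(6.612e+07) = 78.20 dB SPL.

78 dB SPL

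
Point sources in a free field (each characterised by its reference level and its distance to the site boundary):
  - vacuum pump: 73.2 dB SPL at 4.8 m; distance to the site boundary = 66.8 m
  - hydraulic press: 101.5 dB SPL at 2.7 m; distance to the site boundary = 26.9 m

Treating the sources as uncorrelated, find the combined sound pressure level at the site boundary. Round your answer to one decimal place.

81.5 dB SPL

Propagate each source to the receiver with L = L_ref − 20·log₁₀(r/r_ref), then add intensities.
vacuum pump: 73.2 − 20·log₁₀(66.8/4.8) = 73.2 − 22.87 = 50.33 dB SPL.
hydraulic press: 101.5 − 20·log₁₀(26.9/2.7) = 101.5 − 19.97 = 81.53 dB SPL.
Σ 10^(L/10) = 1.424e+08 → L_total = 10·log₁₀(1.424e+08) = 81.54 dB SPL.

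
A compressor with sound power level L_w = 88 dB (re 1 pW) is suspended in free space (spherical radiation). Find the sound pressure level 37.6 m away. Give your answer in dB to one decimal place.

45.5 dB

L_p = L_w − 10·log₁₀(4π·r²) with r = 37.6 m.
4π·r² = 1.777e+04 m², 10·log₁₀ of that is 42.496 dB.
L_p = 88 − 42.496 = 45.50 dB.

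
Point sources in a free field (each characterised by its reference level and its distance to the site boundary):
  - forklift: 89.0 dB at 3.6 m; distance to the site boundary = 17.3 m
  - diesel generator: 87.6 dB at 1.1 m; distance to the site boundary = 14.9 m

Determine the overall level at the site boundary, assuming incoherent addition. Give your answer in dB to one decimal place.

75.7 dB

Propagate each source to the receiver with L = L_ref − 20·log₁₀(r/r_ref), then add intensities.
forklift: 89.0 − 20·log₁₀(17.3/3.6) = 89.0 − 13.63 = 75.37 dB.
diesel generator: 87.6 − 20·log₁₀(14.9/1.1) = 87.6 − 22.64 = 64.96 dB.
Σ 10^(L/10) = 3.753e+07 → L_total = 10·log₁₀(3.753e+07) = 75.74 dB.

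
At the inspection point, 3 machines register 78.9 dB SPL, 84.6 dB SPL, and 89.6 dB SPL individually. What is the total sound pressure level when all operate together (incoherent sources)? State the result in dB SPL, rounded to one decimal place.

91.1 dB SPL

For uncorrelated sources the intensities add, so convert each level to linear form, sum, and take 10·log₁₀ of the total.
Σ 10^(L/10) = 10^(78.9/10) + 10^(84.6/10) + 10^(89.6/10) = 1.278e+09.
L_total = 10·log₁₀(1.278e+09) = 91.07 dB SPL.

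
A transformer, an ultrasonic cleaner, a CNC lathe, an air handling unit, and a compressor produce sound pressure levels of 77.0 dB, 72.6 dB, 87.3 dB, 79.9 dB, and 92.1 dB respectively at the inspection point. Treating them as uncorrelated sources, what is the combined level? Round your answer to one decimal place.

93.7 dB

Incoherent sources combine by intensity addition: L_total = 10·log₁₀(Σ 10^(L_i/10)).
Σ 10^(L/10) = 10^(77.0/10) + 10^(72.6/10) + 10^(87.3/10) + 10^(79.9/10) + 10^(92.1/10) = 2.325e+09.
L_total = 10·log₁₀(2.325e+09) = 93.66 dB.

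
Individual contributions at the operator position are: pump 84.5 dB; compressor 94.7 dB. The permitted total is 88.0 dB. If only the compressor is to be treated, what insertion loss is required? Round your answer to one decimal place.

9.3 dB

The untreated sources together contribute 10^(84.5/10) = 2.818e+08, i.e. 84.50 dB.
To meet 88.0 dB overall, the treated compressor may contribute at most 10^(88.0/10) − 2.818e+08 = 3.491e+08, i.e. 85.43 dB.
So the compressor must be reduced from 94.7 to 85.43 dB: IL = 9.27 dB.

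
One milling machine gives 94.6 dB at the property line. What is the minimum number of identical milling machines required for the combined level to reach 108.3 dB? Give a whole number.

The shortfall is 108.3 − 94.6 = 13.7 dB, and N units add 10·log₁₀ N, so need 10·log₁₀ N ≥ 13.7.
N ≥ 10^(13.7/10) = 23.442, so N = 24.

24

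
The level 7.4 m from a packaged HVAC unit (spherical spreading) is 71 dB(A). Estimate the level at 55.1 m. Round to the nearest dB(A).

54 dB(A)

For a point source, L₂ = L₁ − 20·log₁₀(r₂/r₁).
L₂ = 71 − 20·log₁₀(55.1/7.4) = 71 − 17.438 = 53.56 dB(A).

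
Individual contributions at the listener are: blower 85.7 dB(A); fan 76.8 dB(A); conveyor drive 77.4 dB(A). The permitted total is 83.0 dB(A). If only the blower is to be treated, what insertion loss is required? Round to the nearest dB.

6 dB

Everything except the blower sums to 10^(76.8/10) + 10^(77.4/10) = 1.028e+08 in linear terms, 80.12 dB(A).
The limit corresponds to 10^(83.0/10) = 1.995e+08; subtracting the fixed part leaves 9.671e+07 for the blower, i.e. 79.85 dB(A).
So the blower must be reduced from 85.7 to 79.85 dB(A): IL = 5.85 dB.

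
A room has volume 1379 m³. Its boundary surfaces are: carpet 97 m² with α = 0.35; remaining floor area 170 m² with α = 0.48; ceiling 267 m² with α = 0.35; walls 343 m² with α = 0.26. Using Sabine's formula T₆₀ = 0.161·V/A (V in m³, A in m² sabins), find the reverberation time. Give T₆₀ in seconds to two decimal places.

Total absorption A = 97·0.35 + 170·0.48 + 267·0.35 + 343·0.26 = 298.18 m² sabins.
T₆₀ = 0.161 × 1379 / 298.18 = 0.745 s.

0.74 s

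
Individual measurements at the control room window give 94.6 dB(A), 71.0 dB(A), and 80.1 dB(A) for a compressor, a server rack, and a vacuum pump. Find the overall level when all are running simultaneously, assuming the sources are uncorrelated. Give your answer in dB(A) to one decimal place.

94.8 dB(A)

For uncorrelated sources the intensities add, so convert each level to linear form, sum, and take 10·log₁₀ of the total.
Σ 10^(L/10) = 10^(94.6/10) + 10^(71.0/10) + 10^(80.1/10) = 2.999e+09.
L_total = 10·log₁₀(2.999e+09) = 94.77 dB(A).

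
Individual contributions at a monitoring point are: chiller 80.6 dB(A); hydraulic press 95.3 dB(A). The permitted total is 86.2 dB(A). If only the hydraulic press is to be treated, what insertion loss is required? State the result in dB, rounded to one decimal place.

10.5 dB

The untreated sources together contribute 10^(80.6/10) = 1.148e+08, i.e. 80.60 dB(A).
The limit corresponds to 10^(86.2/10) = 4.169e+08; subtracting the fixed part leaves 3.021e+08 for the hydraulic press, i.e. 84.80 dB(A).
Required insertion loss = 95.3 − 84.80 = 10.50 dB.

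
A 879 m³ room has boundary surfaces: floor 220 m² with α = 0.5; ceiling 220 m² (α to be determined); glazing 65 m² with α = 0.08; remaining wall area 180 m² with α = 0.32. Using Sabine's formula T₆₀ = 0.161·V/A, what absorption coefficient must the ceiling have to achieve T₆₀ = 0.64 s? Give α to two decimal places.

0.22

Required total absorption A = 0.161·879/0.64 = 221.12 m².
Absorption from the other surfaces = 220·0.5 + 65·0.08 + 180·0.32 = 172.80 m², so the ceiling must supply 48.32 m² over 220 m².
α = 48.32/220 = 0.220.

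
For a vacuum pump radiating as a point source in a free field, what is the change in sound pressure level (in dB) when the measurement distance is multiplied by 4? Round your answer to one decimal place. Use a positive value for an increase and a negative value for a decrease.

Point-source spreading: ΔL = −20·log₁₀(r₂/r₁).
ΔL = −20·log₁₀(4) = -12.04 dB.

-12.0 dB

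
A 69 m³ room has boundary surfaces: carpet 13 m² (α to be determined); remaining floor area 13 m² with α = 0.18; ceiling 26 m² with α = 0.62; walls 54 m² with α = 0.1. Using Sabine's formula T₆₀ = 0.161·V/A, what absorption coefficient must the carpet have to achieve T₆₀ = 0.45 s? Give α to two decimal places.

0.06

From T₆₀ = 0.161·V/A, the target T₆₀ = 0.45 s needs A = 0.161·69/0.45 = 24.69 m².
Absorption from the other surfaces = 13·0.18 + 26·0.62 + 54·0.1 = 23.86 m², so the carpet must supply 0.83 m² over 13 m².
α = 0.83/13 = 0.064.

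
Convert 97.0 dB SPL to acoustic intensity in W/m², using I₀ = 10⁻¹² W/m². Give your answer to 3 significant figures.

0.00501 W/m²

I = I₀·10^(L/10) = 10⁻¹² × 10^(97.0/10) = 10^(-2.300).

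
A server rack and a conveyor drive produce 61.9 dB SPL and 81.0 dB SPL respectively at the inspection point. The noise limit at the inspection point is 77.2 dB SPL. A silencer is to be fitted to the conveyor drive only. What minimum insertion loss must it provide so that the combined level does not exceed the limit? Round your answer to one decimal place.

3.9 dB

The untreated sources together contribute 10^(61.9/10) = 1.549e+06, i.e. 61.90 dB SPL.
The limit corresponds to 10^(77.2/10) = 5.248e+07; subtracting the fixed part leaves 5.093e+07 for the conveyor drive, i.e. 77.07 dB SPL.
Required insertion loss = 81.0 − 77.07 = 3.93 dB.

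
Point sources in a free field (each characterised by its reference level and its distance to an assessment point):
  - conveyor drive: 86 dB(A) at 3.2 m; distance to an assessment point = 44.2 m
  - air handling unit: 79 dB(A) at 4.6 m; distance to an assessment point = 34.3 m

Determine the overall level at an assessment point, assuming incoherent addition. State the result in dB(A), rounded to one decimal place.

Propagate each source to the receiver with L = L_ref − 20·log₁₀(r/r_ref), then add intensities.
conveyor drive: 86 − 20·log₁₀(44.2/3.2) = 86 − 22.81 = 63.19 dB(A).
air handling unit: 79 − 20·log₁₀(34.3/4.6) = 79 − 17.45 = 61.55 dB(A).
Σ 10^(L/10) = 3.515e+06 → L_total = 10·log₁₀(3.515e+06) = 65.46 dB(A).

65.5 dB(A)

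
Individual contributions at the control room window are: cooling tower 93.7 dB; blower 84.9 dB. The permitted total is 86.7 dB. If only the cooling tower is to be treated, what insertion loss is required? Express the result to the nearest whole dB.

12 dB

Fixed contribution from the other source: Σ 10^(L/10) = 10^(84.9/10) = 3.090e+08 (84.90 dB).
To meet 86.7 dB overall, the treated cooling tower may contribute at most 10^(86.7/10) − 3.090e+08 = 1.587e+08, i.e. 82.01 dB.
Required insertion loss = 93.7 − 82.01 = 11.69 dB.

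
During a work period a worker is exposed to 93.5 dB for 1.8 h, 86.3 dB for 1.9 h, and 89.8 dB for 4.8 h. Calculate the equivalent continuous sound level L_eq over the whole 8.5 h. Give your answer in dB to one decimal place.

90.4 dB

L_eq = 10·log₁₀[(1/T)·Σ tᵢ·10^(Lᵢ/10)] with T = 8.5 h.
Σ tᵢ·10^(Lᵢ/10) = 1.8·10^(93.5/10) + 1.9·10^(86.3/10) + 4.8·10^(89.8/10) = 9.424e+09.
L_eq = 10·log₁₀(9.424e+09/8.5) = 90.45 dB.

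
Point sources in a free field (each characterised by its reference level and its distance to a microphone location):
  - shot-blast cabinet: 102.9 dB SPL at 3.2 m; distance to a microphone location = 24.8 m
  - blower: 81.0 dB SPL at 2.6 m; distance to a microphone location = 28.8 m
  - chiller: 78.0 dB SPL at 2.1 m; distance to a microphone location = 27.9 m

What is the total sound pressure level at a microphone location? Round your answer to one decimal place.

85.1 dB SPL

Propagate each source to the receiver with L = L_ref − 20·log₁₀(r/r_ref), then add intensities.
shot-blast cabinet: 102.9 − 20·log₁₀(24.8/3.2) = 102.9 − 17.79 = 85.11 dB SPL.
blower: 81.0 − 20·log₁₀(28.8/2.6) = 81.0 − 20.89 = 60.11 dB SPL.
chiller: 78.0 − 20·log₁₀(27.9/2.1) = 78.0 − 22.47 = 55.53 dB SPL.
Σ 10^(L/10) = 3.260e+08 → L_total = 10·log₁₀(3.260e+08) = 85.13 dB SPL.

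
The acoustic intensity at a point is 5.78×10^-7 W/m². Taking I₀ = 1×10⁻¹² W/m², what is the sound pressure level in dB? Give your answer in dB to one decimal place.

Dividing by I₀ shifts the exponent by 12: I/I₀ = 5.78×10^5.
L = 10·(0.7619 + 5) = 57.62 dB.

57.6 dB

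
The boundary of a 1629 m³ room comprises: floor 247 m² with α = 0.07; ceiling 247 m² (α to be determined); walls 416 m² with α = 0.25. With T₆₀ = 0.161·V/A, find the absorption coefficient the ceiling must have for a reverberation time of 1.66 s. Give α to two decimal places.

Required total absorption A = 0.161·1629/1.66 = 157.99 m².
Absorption from the other surfaces = 247·0.07 + 416·0.25 = 121.29 m², so the ceiling must supply 36.70 m² over 247 m².
α = 36.70/247 = 0.149.

0.15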